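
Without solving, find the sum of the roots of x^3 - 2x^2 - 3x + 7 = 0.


By Vieta's formulas for x^3 + bx^2 + cx + d = 0:
  r1 + r2 + r3 = -b/a = 2
  r1*r2 + r1*r3 + r2*r3 = c/a = -3
  r1*r2*r3 = -d/a = -7


Sum = 2


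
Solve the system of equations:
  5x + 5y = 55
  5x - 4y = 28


Using Cramer's rule:
Determinant D = (5)(-4) - (5)(5) = -20 - 25 = -45
Dx = (55)(-4) - (28)(5) = -220 - 140 = -360
Dy = (5)(28) - (5)(55) = 140 - 275 = -135
x = Dx/D = -360/-45 = 8
y = Dy/D = -135/-45 = 3

x = 8, y = 3


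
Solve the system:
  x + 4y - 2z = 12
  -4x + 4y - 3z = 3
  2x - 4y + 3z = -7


Using Cramer's rule. Expand each determinant along the first row.
D  = 1*[4*3 - (-3)*(-4)] - 4*[(-4)*3 - (-3)*2] + (-2)*[(-4)*(-4) - 4*2]
  = 1*(0) - 4*(-6) + (-2)*(8) = 8
Dx = 12*[4*3 - (-3)*(-4)] - 4*[3*3 - (-3)*(-7)] + (-2)*[3*(-4) - 4*(-7)]
  = 12*(0) - 4*(-12) + (-2)*(16) = 16
Dy = 1*[3*3 - (-3)*(-7)] - 12*[(-4)*3 - (-3)*2] + (-2)*[(-4)*(-7) - 3*2]
  = 1*(-12) - 12*(-6) + (-2)*(22) = 16
Dz = 1*[4*(-7) - 3*(-4)] - 4*[(-4)*(-7) - 3*2] + 12*[(-4)*(-4) - 4*2]
  = 1*(-16) - 4*(22) + 12*(8) = -8
x = Dx/D = 16/8 = 2, y = Dy/D = 16/8 = 2, z = Dz/D = -8/8 = -1
Check eq1: (1)(2) + (4)(2) + (-2)(-1) = 12 = 12 ✓
Check eq2: (-4)(2) + (4)(2) + (-3)(-1) = 3 = 3 ✓
Check eq3: (2)(2) + (-4)(2) + (3)(-1) = -7 = -7 ✓

x = 2, y = 2, z = -1


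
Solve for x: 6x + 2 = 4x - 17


Starting with: 6x + 2 = 4x - 17
Move all x terms to left: (6 - 4)x = -17 - 2
Simplify: 2x = -19
Divide both sides by 2: x = -19/2

x = -19/2


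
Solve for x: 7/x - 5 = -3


Subtract -5 from both sides: 7/x = 2
Multiply both sides by x: 7 = 2 * x
Divide by 2: x = 7/2

x = 7/2


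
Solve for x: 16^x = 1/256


Express both sides with the same base.
1/256 = 16^(-2)
Since the bases match: x = -2

x = -2


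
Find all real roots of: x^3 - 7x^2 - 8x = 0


The constant term is 0, so x = 0 is a root. Factor out x:
  x(x^2 - 7x - 8) = 0
Solve the quadratic x^2 - 7x - 8 = 0: discriminant = (-7)^2 - 4(1)(-8) = 49 + 32 = 81.
sqrt(81) = 9, so x = (7 ± 9)/2: x = 8 or x = -1.

x = -1, x = 0, x = 8


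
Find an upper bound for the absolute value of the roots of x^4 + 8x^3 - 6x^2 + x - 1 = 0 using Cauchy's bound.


Cauchy's bound: all roots r satisfy |r| <= 1 + max(|a_i/a_n|) for i = 0,...,n-1
where a_n is the leading coefficient.

Coefficients: [1, 8, -6, 1, -1]
Leading coefficient a_n = 1
Ratios |a_i/a_n|: 8, 6, 1, 1
Maximum ratio: 8
Cauchy's bound: |r| <= 1 + 8 = 9

Upper bound = 9


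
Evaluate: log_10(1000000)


We need the exponent such that 10^? = 1000000
10^6 = 1000000
Therefore log_10(1000000) = 6

6


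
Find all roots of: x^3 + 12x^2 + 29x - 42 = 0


Let p(x) = x^3 + 12x^2 + 29x - 42. By the rational root theorem (leading coefficient 1), any rational root is an integer divisor of 42: try ±1, ±2, ... in turn.
Test x = 1: value = 0 ✓, so (x - 1) is a factor.
Synthetic division by (x - 1): bring down 1; 1(1) + 12 = 13; 13(1) + 29 = 42; 42(1) - 42 = 0 → quotient x^2 + 13x + 42, remainder 0.
Solve the quadratic x^2 + 13x + 42 = 0: discriminant = 13^2 - 4(1)(42) = 169 - 168 = 1.
sqrt(1) = 1, so x = (-13 ± 1)/2: x = -6 or x = -7.
Collecting all roots found:

x = -7, x = -6, x = 1


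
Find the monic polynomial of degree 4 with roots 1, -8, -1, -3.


A monic polynomial with roots 1, -8, -1, -3 is:
p(x) = (x - 1)(x + 8)(x + 1)(x + 3)
After multiplying by (x - 1): x - 1
After multiplying by (x + 8): x^2 + 7x - 8
After multiplying by (x + 1): x^3 + 8x^2 - x - 8
After multiplying by (x + 3): x^4 + 11x^3 + 23x^2 - 11x - 24

x^4 + 11x^3 + 23x^2 - 11x - 24


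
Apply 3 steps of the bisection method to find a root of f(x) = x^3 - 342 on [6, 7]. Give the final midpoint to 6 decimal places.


f(x) = x^3 - 342
f(6) = -126 < 0
f(7) = 1 > 0

Step 1: midpoint = (6.000000 + 7.000000)/2 = 6.500000
  f(6.500000) = -67.375000
  f(mid) < 0, so root is in [6.500000, 7.000000]

Step 2: midpoint = (6.500000 + 7.000000)/2 = 6.750000
  f(6.750000) = -34.453125
  f(mid) < 0, so root is in [6.750000, 7.000000]

Step 3: midpoint = (6.750000 + 7.000000)/2 = 6.875000
  f(6.875000) = -17.048828
  f(mid) < 0, so root is in [6.875000, 7.000000]

midpoint = 6.875000


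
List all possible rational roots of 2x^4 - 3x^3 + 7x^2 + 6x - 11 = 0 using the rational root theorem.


Rational root theorem: possible roots are ±p/q where:
  p divides the constant term (-11): p ∈ {1, 11}
  q divides the leading coefficient (2): q ∈ {1, 2}

All possible rational roots: -11, -11/2, -1, -1/2, 1/2, 1, 11/2, 11

-11, -11/2, -1, -1/2, 1/2, 1, 11/2, 11


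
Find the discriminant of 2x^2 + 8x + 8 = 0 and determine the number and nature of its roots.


For ax^2 + bx + c = 0, discriminant D = b^2 - 4ac
Here a = 2, b = 8, c = 8
D = (8)^2 - 4(2)(8) = 64 - 64 = 0

D = 0
The equation has exactly 1 real root (a repeated/double root).

Discriminant = 0, 1 repeated real root


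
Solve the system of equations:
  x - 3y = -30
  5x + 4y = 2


Using Cramer's rule:
Determinant D = (1)(4) - (5)(-3) = 4 + 15 = 19
Dx = (-30)(4) - (2)(-3) = -120 + 6 = -114
Dy = (1)(2) - (5)(-30) = 2 + 150 = 152
x = Dx/D = -114/19 = -6
y = Dy/D = 152/19 = 8

x = -6, y = 8


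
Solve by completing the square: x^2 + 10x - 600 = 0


Start: x^2 + 10x - 600 = 0
Move constant: x^2 + 10x = 600
Half of 10 is 5, squared is 25
Add 25 to both sides: x^2 + 10x + 25 = 625
(x + 5)^2 = 625
x + 5 = ±25
x = -5 + 25 = 20 or x = -5 - 25 = -30

x = -30, x = 20


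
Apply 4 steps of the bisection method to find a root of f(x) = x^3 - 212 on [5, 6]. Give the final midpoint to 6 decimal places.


f(x) = x^3 - 212
f(5) = -87 < 0
f(6) = 4 > 0

Step 1: midpoint = (5.000000 + 6.000000)/2 = 5.500000
  f(5.500000) = -45.625000
  f(mid) < 0, so root is in [5.500000, 6.000000]

Step 2: midpoint = (5.500000 + 6.000000)/2 = 5.750000
  f(5.750000) = -21.890625
  f(mid) < 0, so root is in [5.750000, 6.000000]

Step 3: midpoint = (5.750000 + 6.000000)/2 = 5.875000
  f(5.875000) = -9.220703
  f(mid) < 0, so root is in [5.875000, 6.000000]

Step 4: midpoint = (5.875000 + 6.000000)/2 = 5.937500
  f(5.937500) = -2.679932
  f(mid) < 0, so root is in [5.937500, 6.000000]

midpoint = 5.937500


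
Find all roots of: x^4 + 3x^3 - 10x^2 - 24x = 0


The constant term is 0, so x = 0 is a root. Factor out x:
  x^3 + 3x^2 - 10x - 24 = 0
Let p(x) = x^3 + 3x^2 - 10x - 24. By the rational root theorem (leading coefficient 1), any rational root is an integer divisor of 24: try ±1, ±2, ... in turn.
Test x = 1: value = -30 ≠ 0.
Test x = -1: value = -12 ≠ 0.
Test x = 2: value = -24 ≠ 0.
Test x = -2: value = 0 ✓, so (x + 2) is a factor.
Synthetic division by (x + 2): bring down 1; 1(-2) + 3 = 1; 1(-2) - 10 = -12; (-12)(-2) - 24 = 0 → quotient x^2 + x - 12, remainder 0.
Solve the quadratic x^2 + x - 12 = 0: discriminant = 1^2 - 4(1)(-12) = 1 + 48 = 49.
sqrt(49) = 7, so x = (-1 ± 7)/2: x = 3 or x = -4.
Collecting all roots found:

x = -4, x = -2, x = 0, x = 3


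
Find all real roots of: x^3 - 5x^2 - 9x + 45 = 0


Let p(x) = x^3 - 5x^2 - 9x + 45. By the rational root theorem (leading coefficient 1), any rational root is an integer divisor of 45: try ±1, ±2, ... in turn.
Test x = 1: value = 32 ≠ 0.
Test x = -1: value = 48 ≠ 0.
Test x = 3: value = 0 ✓, so (x - 3) is a factor.
Synthetic division by (x - 3): bring down 1; 1(3) - 5 = -2; (-2)(3) - 9 = -15; (-15)(3) + 45 = 0 → quotient x^2 - 2x - 15, remainder 0.
Solve the quadratic x^2 - 2x - 15 = 0: discriminant = (-2)^2 - 4(1)(-15) = 4 + 60 = 64.
sqrt(64) = 8, so x = (2 ± 8)/2: x = 5 or x = -3.

x = -3, x = 3, x = 5


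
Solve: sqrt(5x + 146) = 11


Square both sides: 5x + 146 = 11^2 = 121
5x = 121 - 146 = -25
x = -5
Check: sqrt(5*(-5) + 146) = sqrt(121) = 11 ✓

x = -5


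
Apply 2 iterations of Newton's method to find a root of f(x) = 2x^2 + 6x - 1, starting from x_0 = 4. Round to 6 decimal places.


Newton's method: x_(n+1) = x_n - f(x_n)/f'(x_n)
f(x) = 2x^2 + 6x - 1
f'(x) = 4x + 6

Iteration 1:
  f(4.000000) = 55.000000
  f'(4.000000) = 22.000000
  x_1 = 4.000000 - (55.000000)/(22.000000) = 1.500000

Iteration 2:
  f(1.500000) = 12.500000
  f'(1.500000) = 12.000000
  x_2 = 1.500000 - (12.500000)/(12.000000) = 0.458333

x_2 = 0.458333


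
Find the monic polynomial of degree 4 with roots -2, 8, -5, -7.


A monic polynomial with roots -2, 8, -5, -7 is:
p(x) = (x + 2)(x - 8)(x + 5)(x + 7)
After multiplying by (x + 2): x + 2
After multiplying by (x - 8): x^2 - 6x - 16
After multiplying by (x + 5): x^3 - x^2 - 46x - 80
After multiplying by (x + 7): x^4 + 6x^3 - 53x^2 - 402x - 560

x^4 + 6x^3 - 53x^2 - 402x - 560


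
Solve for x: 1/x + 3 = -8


Subtract 3 from both sides: 1/x = -11
Multiply both sides by x: 1 = -11 * x
Divide by -11: x = -1/11

x = -1/11


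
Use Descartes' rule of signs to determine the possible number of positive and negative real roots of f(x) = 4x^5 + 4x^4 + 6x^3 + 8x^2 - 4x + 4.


Descartes' rule of signs:

For positive roots, count sign changes in f(x) = 4x^5 + 4x^4 + 6x^3 + 8x^2 - 4x + 4:
Signs of coefficients: +, +, +, +, -, +
Number of sign changes: 2
Possible positive real roots: 2, 0

For negative roots, examine f(-x) = -4x^5 + 4x^4 - 6x^3 + 8x^2 + 4x + 4:
Signs of coefficients: -, +, -, +, +, +
Number of sign changes: 3
Possible negative real roots: 3, 1

Positive roots: 2 or 0; Negative roots: 3 or 1


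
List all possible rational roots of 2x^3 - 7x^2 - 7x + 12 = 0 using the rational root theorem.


Rational root theorem: possible roots are ±p/q where:
  p divides the constant term (12): p ∈ {1, 2, 3, 4, 6, 12}
  q divides the leading coefficient (2): q ∈ {1, 2}

All possible rational roots: -12, -6, -4, -3, -2, -3/2, -1, -1/2, 1/2, 1, 3/2, 2, 3, 4, 6, 12

-12, -6, -4, -3, -2, -3/2, -1, -1/2, 1/2, 1, 3/2, 2, 3, 4, 6, 12


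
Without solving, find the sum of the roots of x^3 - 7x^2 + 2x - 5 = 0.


By Vieta's formulas for x^3 + bx^2 + cx + d = 0:
  r1 + r2 + r3 = -b/a = 7
  r1*r2 + r1*r3 + r2*r3 = c/a = 2
  r1*r2*r3 = -d/a = 5


Sum = 7


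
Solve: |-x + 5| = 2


An absolute value equation |expr| = 2 gives two cases:
Case 1: -x + 5 = 2
  -x = -3, so x = 3
Case 2: -x + 5 = -2
  -x = -7, so x = 7

x = 3, x = 7


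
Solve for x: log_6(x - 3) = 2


Convert to exponential form: x - 3 = 6^2 = 36
x = 36 + 3 = 39
Check: log_6(39 - 3) = log_6(36) = log_6(36) = 2 ✓

x = 39


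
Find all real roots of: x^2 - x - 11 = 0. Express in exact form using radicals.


Using the quadratic formula: x = (-b ± sqrt(b^2 - 4ac)) / (2a)
Here a = 1, b = -1, c = -11
Discriminant = b^2 - 4ac = (-1)^2 - 4(1)(-11) = 1 + 44 = 45
Since discriminant = 45 > 0, there are two real roots.
x = (1 ± 3*sqrt(5)) / 2
Numerically: x ≈ 3.8541 or x ≈ -2.8541

x = (1 + 3*sqrt(5)) / 2 or x = (1 - 3*sqrt(5)) / 2


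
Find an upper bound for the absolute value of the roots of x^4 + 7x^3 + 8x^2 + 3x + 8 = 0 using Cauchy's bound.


Cauchy's bound: all roots r satisfy |r| <= 1 + max(|a_i/a_n|) for i = 0,...,n-1
where a_n is the leading coefficient.

Coefficients: [1, 7, 8, 3, 8]
Leading coefficient a_n = 1
Ratios |a_i/a_n|: 7, 8, 3, 8
Maximum ratio: 8
Cauchy's bound: |r| <= 1 + 8 = 9

Upper bound = 9


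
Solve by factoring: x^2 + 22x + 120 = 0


We need two numbers that multiply to 120 and add to 22.
Those numbers are 10 and 12 (since 10 * 12 = 120 and 10 + 12 = 22).
So x^2 + 22x + 120 = (x + 10)(x + 12) = 0
Setting each factor to zero: x = -10 or x = -12

x = -12, x = -10


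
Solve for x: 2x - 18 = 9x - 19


Starting with: 2x - 18 = 9x - 19
Move all x terms to left: (2 - 9)x = -19 + 18
Simplify: -7x = -1
Divide both sides by -7: x = 1/7

x = 1/7


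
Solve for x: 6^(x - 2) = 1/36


Express both sides with the same base.
1/36 = 6^(-2)
Since the bases match, equate exponents: x - 2 = -2
So x = -2 - (-2) = 0

x = 0


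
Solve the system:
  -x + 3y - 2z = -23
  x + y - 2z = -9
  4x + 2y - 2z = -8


Using Cramer's rule. Expand each determinant along the first row.
D  = (-1)*[1*(-2) - (-2)*2] - 3*[1*(-2) - (-2)*4] + (-2)*[1*2 - 1*4]
  = (-1)*(2) - 3*(6) + (-2)*(-2) = -16
Dx = (-23)*[1*(-2) - (-2)*2] - 3*[(-9)*(-2) - (-2)*(-8)] + (-2)*[(-9)*2 - 1*(-8)]
  = (-23)*(2) - 3*(2) + (-2)*(-10) = -32
Dy = (-1)*[(-9)*(-2) - (-2)*(-8)] - (-23)*[1*(-2) - (-2)*4] + (-2)*[1*(-8) - (-9)*4]
  = (-1)*(2) - (-23)*(6) + (-2)*(28) = 80
Dz = (-1)*[1*(-8) - (-9)*2] - 3*[1*(-8) - (-9)*4] + (-23)*[1*2 - 1*4]
  = (-1)*(10) - 3*(28) + (-23)*(-2) = -48
x = Dx/D = -32/-16 = 2, y = Dy/D = 80/-16 = -5, z = Dz/D = -48/-16 = 3
Check eq1: (-1)(2) + (3)(-5) + (-2)(3) = -23 = -23 ✓
Check eq2: (1)(2) + (1)(-5) + (-2)(3) = -9 = -9 ✓
Check eq3: (4)(2) + (2)(-5) + (-2)(3) = -8 = -8 ✓

x = 2, y = -5, z = 3


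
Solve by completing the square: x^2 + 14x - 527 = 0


Start: x^2 + 14x - 527 = 0
Move constant: x^2 + 14x = 527
Half of 14 is 7, squared is 49
Add 49 to both sides: x^2 + 14x + 49 = 576
(x + 7)^2 = 576
x + 7 = ±24
x = -7 + 24 = 17 or x = -7 - 24 = -31

x = -31, x = 17


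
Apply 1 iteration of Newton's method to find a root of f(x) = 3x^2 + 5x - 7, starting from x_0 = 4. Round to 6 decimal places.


Newton's method: x_(n+1) = x_n - f(x_n)/f'(x_n)
f(x) = 3x^2 + 5x - 7
f'(x) = 6x + 5

Iteration 1:
  f(4.000000) = 61.000000
  f'(4.000000) = 29.000000
  x_1 = 4.000000 - (61.000000)/(29.000000) = 1.896552

x_1 = 1.896552


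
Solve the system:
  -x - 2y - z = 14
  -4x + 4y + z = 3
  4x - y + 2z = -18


Using Cramer's rule. Expand each determinant along the first row.
D  = (-1)*[4*2 - 1*(-1)] - (-2)*[(-4)*2 - 1*4] + (-1)*[(-4)*(-1) - 4*4]
  = (-1)*(9) - (-2)*(-12) + (-1)*(-12) = -21
Dx = 14*[4*2 - 1*(-1)] - (-2)*[3*2 - 1*(-18)] + (-1)*[3*(-1) - 4*(-18)]
  = 14*(9) - (-2)*(24) + (-1)*(69) = 105
Dy = (-1)*[3*2 - 1*(-18)] - 14*[(-4)*2 - 1*4] + (-1)*[(-4)*(-18) - 3*4]
  = (-1)*(24) - 14*(-12) + (-1)*(60) = 84
Dz = (-1)*[4*(-18) - 3*(-1)] - (-2)*[(-4)*(-18) - 3*4] + 14*[(-4)*(-1) - 4*4]
  = (-1)*(-69) - (-2)*(60) + 14*(-12) = 21
x = Dx/D = 105/-21 = -5, y = Dy/D = 84/-21 = -4, z = Dz/D = 21/-21 = -1
Check eq1: (-1)(-5) + (-2)(-4) + (-1)(-1) = 14 = 14 ✓
Check eq2: (-4)(-5) + (4)(-4) + (1)(-1) = 3 = 3 ✓
Check eq3: (4)(-5) + (-1)(-4) + (2)(-1) = -18 = -18 ✓

x = -5, y = -4, z = -1


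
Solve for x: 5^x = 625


Express both sides with the same base.
625 = 5^4
Since the bases match: x = 4

x = 4


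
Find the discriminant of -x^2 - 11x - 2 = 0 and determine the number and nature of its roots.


For ax^2 + bx + c = 0, discriminant D = b^2 - 4ac
Here a = -1, b = -11, c = -2
D = (-11)^2 - 4(-1)(-2) = 121 - 8 = 113

D = 113 > 0 but not a perfect square
The equation has 2 distinct real irrational roots.

Discriminant = 113, 2 distinct real irrational roots


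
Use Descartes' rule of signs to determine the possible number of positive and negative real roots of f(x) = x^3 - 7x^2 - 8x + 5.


Descartes' rule of signs:

For positive roots, count sign changes in f(x) = x^3 - 7x^2 - 8x + 5:
Signs of coefficients: +, -, -, +
Number of sign changes: 2
Possible positive real roots: 2, 0

For negative roots, examine f(-x) = -x^3 - 7x^2 + 8x + 5:
Signs of coefficients: -, -, +, +
Number of sign changes: 1
Possible negative real roots: 1

Positive roots: 2 or 0; Negative roots: 1


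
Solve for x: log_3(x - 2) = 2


Convert to exponential form: x - 2 = 3^2 = 9
x = 9 + 2 = 11
Check: log_3(11 - 2) = log_3(9) = log_3(9) = 2 ✓

x = 11


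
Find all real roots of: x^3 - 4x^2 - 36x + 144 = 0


Let p(x) = x^3 - 4x^2 - 36x + 144. By the rational root theorem (leading coefficient 1), any rational root is an integer divisor of 144: try ±1, ±2, ... in turn.
Test x = 1: value = 105 ≠ 0.
Test x = -1: value = 175 ≠ 0.
Test x = 2: value = 64 ≠ 0.
Test x = -2: value = 192 ≠ 0.
Test x = 3: value = 27 ≠ 0.
Test x = -3: value = 189 ≠ 0.
Test x = 4: value = 0 ✓, so (x - 4) is a factor.
Synthetic division by (x - 4): bring down 1; 1(4) - 4 = 0; 0(4) - 36 = -36; (-36)(4) + 144 = 0 → quotient x^2 - 36, remainder 0.
Solve the quadratic x^2 - 36 = 0: discriminant = 0^2 - 4(1)(-36) = 0 + 144 = 144.
sqrt(144) = 12, so x = (0 ± 12)/2: x = 6 or x = -6.

x = -6, x = 4, x = 6


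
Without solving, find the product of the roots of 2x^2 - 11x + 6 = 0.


By Vieta's formulas for ax^2 + bx + c = 0:
  Sum of roots = -b/a
  Product of roots = c/a

Here a = 2, b = -11, c = 6
Sum = -(-11)/2 = 11/2
Product = 6/2 = 3

Product = 3


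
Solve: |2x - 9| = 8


An absolute value equation |expr| = 8 gives two cases:
Case 1: 2x - 9 = 8
  2x = 17, so x = 17/2
Case 2: 2x - 9 = -8
  2x = 1, so x = 1/2

x = 1/2, x = 17/2


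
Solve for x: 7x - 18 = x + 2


Starting with: 7x - 18 = x + 2
Move all x terms to left: (7 - 1)x = 2 + 18
Simplify: 6x = 20
Divide both sides by 6: x = 10/3

x = 10/3


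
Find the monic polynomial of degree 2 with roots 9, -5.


A monic polynomial with roots 9, -5 is:
p(x) = (x - 9)(x + 5)
After multiplying by (x - 9): x - 9
After multiplying by (x + 5): x^2 - 4x - 45

x^2 - 4x - 45


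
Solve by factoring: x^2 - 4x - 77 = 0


We need two numbers that multiply to -77 and add to -4.
Those numbers are 7 and -11 (since 7 * (-11) = -77 and 7 + (-11) = -4).
So x^2 - 4x - 77 = (x + 7)(x - 11) = 0
Setting each factor to zero: x = -7 or x = 11

x = -7, x = 11


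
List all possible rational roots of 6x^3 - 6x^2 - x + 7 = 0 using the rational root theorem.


Rational root theorem: possible roots are ±p/q where:
  p divides the constant term (7): p ∈ {1, 7}
  q divides the leading coefficient (6): q ∈ {1, 2, 3, 6}

All possible rational roots: -7, -7/2, -7/3, -7/6, -1, -1/2, -1/3, -1/6, 1/6, 1/3, 1/2, 1, 7/6, 7/3, 7/2, 7

-7, -7/2, -7/3, -7/6, -1, -1/2, -1/3, -1/6, 1/6, 1/3, 1/2, 1, 7/6, 7/3, 7/2, 7


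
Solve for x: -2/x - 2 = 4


Subtract -2 from both sides: -2/x = 6
Multiply both sides by x: -2 = 6 * x
Divide by 6: x = -1/3

x = -1/3


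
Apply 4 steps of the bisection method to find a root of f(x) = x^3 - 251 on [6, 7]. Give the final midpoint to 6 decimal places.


f(x) = x^3 - 251
f(6) = -35 < 0
f(7) = 92 > 0

Step 1: midpoint = (6.000000 + 7.000000)/2 = 6.500000
  f(6.500000) = 23.625000
  f(mid) > 0, so root is in [6.000000, 6.500000]

Step 2: midpoint = (6.000000 + 6.500000)/2 = 6.250000
  f(6.250000) = -6.859375
  f(mid) < 0, so root is in [6.250000, 6.500000]

Step 3: midpoint = (6.250000 + 6.500000)/2 = 6.375000
  f(6.375000) = 8.083984
  f(mid) > 0, so root is in [6.250000, 6.375000]

Step 4: midpoint = (6.250000 + 6.375000)/2 = 6.312500
  f(6.312500) = 0.538330
  f(mid) > 0, so root is in [6.250000, 6.312500]

midpoint = 6.312500


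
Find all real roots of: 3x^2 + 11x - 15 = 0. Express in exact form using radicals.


Using the quadratic formula: x = (-b ± sqrt(b^2 - 4ac)) / (2a)
Here a = 3, b = 11, c = -15
Discriminant = b^2 - 4ac = 11^2 - 4(3)(-15) = 121 + 180 = 301
Since discriminant = 301 > 0, there are two real roots.
x = (-11 ± sqrt(301)) / 6
Numerically: x ≈ 1.0582 or x ≈ -4.7249

x = (-11 + sqrt(301)) / 6 or x = (-11 - sqrt(301)) / 6


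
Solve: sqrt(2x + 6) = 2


Square both sides: 2x + 6 = 2^2 = 4
2x = 4 - 6 = -2
x = -1
Check: sqrt(2*(-1) + 6) = sqrt(4) = 2 ✓

x = -1


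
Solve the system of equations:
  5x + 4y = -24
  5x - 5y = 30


Using Cramer's rule:
Determinant D = (5)(-5) - (5)(4) = -25 - 20 = -45
Dx = (-24)(-5) - (30)(4) = 120 - 120 = 0
Dy = (5)(30) - (5)(-24) = 150 + 120 = 270
x = Dx/D = 0/-45 = 0
y = Dy/D = 270/-45 = -6

x = 0, y = -6


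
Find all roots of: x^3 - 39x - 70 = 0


Let p(x) = x^3 - 39x - 70. By the rational root theorem (leading coefficient 1), any rational root is an integer divisor of 70: try ±1, ±2, ... in turn.
Test x = 1: value = -108 ≠ 0.
Test x = -1: value = -32 ≠ 0.
Test x = 2: value = -140 ≠ 0.
Test x = -2: value = 0 ✓, so (x + 2) is a factor.
Synthetic division by (x + 2): bring down 1; 1(-2) + 0 = -2; (-2)(-2) - 39 = -35; (-35)(-2) - 70 = 0 → quotient x^2 - 2x - 35, remainder 0.
Solve the quadratic x^2 - 2x - 35 = 0: discriminant = (-2)^2 - 4(1)(-35) = 4 + 140 = 144.
sqrt(144) = 12, so x = (2 ± 12)/2: x = 7 or x = -5.
Collecting all roots found:

x = -5, x = -2, x = 7


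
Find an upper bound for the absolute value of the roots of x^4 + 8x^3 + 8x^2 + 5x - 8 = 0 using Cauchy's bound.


Cauchy's bound: all roots r satisfy |r| <= 1 + max(|a_i/a_n|) for i = 0,...,n-1
where a_n is the leading coefficient.

Coefficients: [1, 8, 8, 5, -8]
Leading coefficient a_n = 1
Ratios |a_i/a_n|: 8, 8, 5, 8
Maximum ratio: 8
Cauchy's bound: |r| <= 1 + 8 = 9

Upper bound = 9


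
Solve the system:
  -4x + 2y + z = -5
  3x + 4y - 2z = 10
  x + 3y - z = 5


Using Cramer's rule. Expand each determinant along the first row.
D  = (-4)*[4*(-1) - (-2)*3] - 2*[3*(-1) - (-2)*1] + 1*[3*3 - 4*1]
  = (-4)*(2) - 2*(-1) + 1*(5) = -1
Dx = (-5)*[4*(-1) - (-2)*3] - 2*[10*(-1) - (-2)*5] + 1*[10*3 - 4*5]
  = (-5)*(2) - 2*(0) + 1*(10) = 0
Dy = (-4)*[10*(-1) - (-2)*5] - (-5)*[3*(-1) - (-2)*1] + 1*[3*5 - 10*1]
  = (-4)*(0) - (-5)*(-1) + 1*(5) = 0
Dz = (-4)*[4*5 - 10*3] - 2*[3*5 - 10*1] + (-5)*[3*3 - 4*1]
  = (-4)*(-10) - 2*(5) + (-5)*(5) = 5
x = Dx/D = 0/-1 = 0, y = Dy/D = 0/-1 = 0, z = Dz/D = 5/-1 = -5
Check eq1: (-4)(0) + (2)(0) + (1)(-5) = -5 = -5 ✓
Check eq2: (3)(0) + (4)(0) + (-2)(-5) = 10 = 10 ✓
Check eq3: (1)(0) + (3)(0) + (-1)(-5) = 5 = 5 ✓

x = 0, y = 0, z = -5


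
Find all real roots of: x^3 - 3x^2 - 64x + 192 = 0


Let p(x) = x^3 - 3x^2 - 64x + 192. By the rational root theorem (leading coefficient 1), any rational root is an integer divisor of 192: try ±1, ±2, ... in turn.
Test x = 1: value = 126 ≠ 0.
Test x = -1: value = 252 ≠ 0.
Test x = 2: value = 60 ≠ 0.
Test x = -2: value = 300 ≠ 0.
Test x = 3: value = 0 ✓, so (x - 3) is a factor.
Synthetic division by (x - 3): bring down 1; 1(3) - 3 = 0; 0(3) - 64 = -64; (-64)(3) + 192 = 0 → quotient x^2 - 64, remainder 0.
Solve the quadratic x^2 - 64 = 0: discriminant = 0^2 - 4(1)(-64) = 0 + 256 = 256.
sqrt(256) = 16, so x = (0 ± 16)/2: x = 8 or x = -8.

x = -8, x = 3, x = 8


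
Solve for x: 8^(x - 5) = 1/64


Express both sides with the same base.
1/64 = 8^(-2)
Since the bases match, equate exponents: x - 5 = -2
So x = -2 - (-5) = 3

x = 3


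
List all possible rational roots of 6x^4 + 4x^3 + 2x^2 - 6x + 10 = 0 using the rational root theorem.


Rational root theorem: possible roots are ±p/q where:
  p divides the constant term (10): p ∈ {1, 2, 5, 10}
  q divides the leading coefficient (6): q ∈ {1, 2, 3, 6}

All possible rational roots: -10, -5, -10/3, -5/2, -2, -5/3, -1, -5/6, -2/3, -1/2, -1/3, -1/6, 1/6, 1/3, 1/2, 2/3, 5/6, 1, 5/3, 2, 5/2, 10/3, 5, 10

-10, -5, -10/3, -5/2, -2, -5/3, -1, -5/6, -2/3, -1/2, -1/3, -1/6, 1/6, 1/3, 1/2, 2/3, 5/6, 1, 5/3, 2, 5/2, 10/3, 5, 10


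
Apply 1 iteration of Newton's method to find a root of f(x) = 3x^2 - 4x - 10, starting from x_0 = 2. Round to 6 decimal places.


Newton's method: x_(n+1) = x_n - f(x_n)/f'(x_n)
f(x) = 3x^2 - 4x - 10
f'(x) = 6x - 4

Iteration 1:
  f(2.000000) = -6.000000
  f'(2.000000) = 8.000000
  x_1 = 2.000000 - (-6.000000)/(8.000000) = 2.750000

x_1 = 2.750000


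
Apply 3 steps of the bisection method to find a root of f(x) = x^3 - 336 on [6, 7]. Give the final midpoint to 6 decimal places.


f(x) = x^3 - 336
f(6) = -120 < 0
f(7) = 7 > 0

Step 1: midpoint = (6.000000 + 7.000000)/2 = 6.500000
  f(6.500000) = -61.375000
  f(mid) < 0, so root is in [6.500000, 7.000000]

Step 2: midpoint = (6.500000 + 7.000000)/2 = 6.750000
  f(6.750000) = -28.453125
  f(mid) < 0, so root is in [6.750000, 7.000000]

Step 3: midpoint = (6.750000 + 7.000000)/2 = 6.875000
  f(6.875000) = -11.048828
  f(mid) < 0, so root is in [6.875000, 7.000000]

midpoint = 6.875000


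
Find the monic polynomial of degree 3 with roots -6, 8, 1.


A monic polynomial with roots -6, 8, 1 is:
p(x) = (x + 6)(x - 8)(x - 1)
After multiplying by (x + 6): x + 6
After multiplying by (x - 8): x^2 - 2x - 48
After multiplying by (x - 1): x^3 - 3x^2 - 46x + 48

x^3 - 3x^2 - 46x + 48


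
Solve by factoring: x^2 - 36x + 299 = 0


We need two numbers that multiply to 299 and add to -36.
Those numbers are -23 and -13 (since (-23) * (-13) = 299 and (-23) + (-13) = -36).
So x^2 - 36x + 299 = (x - 23)(x - 13) = 0
Setting each factor to zero: x = 23 or x = 13

x = 13, x = 23


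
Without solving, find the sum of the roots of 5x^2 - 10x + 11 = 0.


By Vieta's formulas for ax^2 + bx + c = 0:
  Sum of roots = -b/a
  Product of roots = c/a

Here a = 5, b = -10, c = 11
Sum = -(-10)/5 = 2
Product = 11/5 = 11/5

Sum = 2


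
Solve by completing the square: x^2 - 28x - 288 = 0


Start: x^2 - 28x - 288 = 0
Move constant: x^2 - 28x = 288
Half of -28 is -14, squared is 196
Add 196 to both sides: x^2 - 28x + 196 = 484
(x - 14)^2 = 484
x - 14 = ±22
x = 14 + 22 = 36 or x = 14 - 22 = -8

x = -8, x = 36


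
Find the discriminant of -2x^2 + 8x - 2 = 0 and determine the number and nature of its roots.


For ax^2 + bx + c = 0, discriminant D = b^2 - 4ac
Here a = -2, b = 8, c = -2
D = (8)^2 - 4(-2)(-2) = 64 - 16 = 48

D = 48 > 0 but not a perfect square
The equation has 2 distinct real irrational roots.

Discriminant = 48, 2 distinct real irrational roots


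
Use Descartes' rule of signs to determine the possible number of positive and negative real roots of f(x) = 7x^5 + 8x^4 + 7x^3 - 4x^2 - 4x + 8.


Descartes' rule of signs:

For positive roots, count sign changes in f(x) = 7x^5 + 8x^4 + 7x^3 - 4x^2 - 4x + 8:
Signs of coefficients: +, +, +, -, -, +
Number of sign changes: 2
Possible positive real roots: 2, 0

For negative roots, examine f(-x) = -7x^5 + 8x^4 - 7x^3 - 4x^2 + 4x + 8:
Signs of coefficients: -, +, -, -, +, +
Number of sign changes: 3
Possible negative real roots: 3, 1

Positive roots: 2 or 0; Negative roots: 3 or 1


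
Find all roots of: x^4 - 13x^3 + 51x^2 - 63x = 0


The constant term is 0, so x = 0 is a root. Factor out x:
  x^3 - 13x^2 + 51x - 63 = 0
Let p(x) = x^3 - 13x^2 + 51x - 63. By the rational root theorem (leading coefficient 1), any rational root is an integer divisor of 63: try ±1, ±2, ... in turn.
Test x = 1: value = -24 ≠ 0.
Test x = -1: value = -128 ≠ 0.
Test x = 3: value = 0 ✓, so (x - 3) is a factor.
Synthetic division by (x - 3): bring down 1; 1(3) - 13 = -10; (-10)(3) + 51 = 21; 21(3) - 63 = 0 → quotient x^2 - 10x + 21, remainder 0.
Solve the quadratic x^2 - 10x + 21 = 0: discriminant = (-10)^2 - 4(1)(21) = 100 - 84 = 16.
sqrt(16) = 4, so x = (10 ± 4)/2: x = 7 or x = 3.
Collecting all roots found:

x = 0, x = 3 (multiplicity 2), x = 7


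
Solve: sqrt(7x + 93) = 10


Square both sides: 7x + 93 = 10^2 = 100
7x = 100 - 93 = 7
x = 1
Check: sqrt(7*1 + 93) = sqrt(100) = 10 ✓

x = 1


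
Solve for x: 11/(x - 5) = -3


Multiply both sides by (x - 5): 11 = -3(x - 5)
Distribute: 11 = -3x + 15
-3x = 11 - 15 = -4
x = 4/3

x = 4/3


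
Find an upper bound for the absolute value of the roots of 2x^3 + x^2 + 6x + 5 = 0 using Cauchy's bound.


Cauchy's bound: all roots r satisfy |r| <= 1 + max(|a_i/a_n|) for i = 0,...,n-1
where a_n is the leading coefficient.

Coefficients: [2, 1, 6, 5]
Leading coefficient a_n = 2
Ratios |a_i/a_n|: 1/2, 3, 5/2
Maximum ratio: 3
Cauchy's bound: |r| <= 1 + 3 = 4

Upper bound = 4


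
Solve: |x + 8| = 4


An absolute value equation |expr| = 4 gives two cases:
Case 1: x + 8 = 4
  x = -4, so x = -4
Case 2: x + 8 = -4
  x = -12, so x = -12

x = -12, x = -4


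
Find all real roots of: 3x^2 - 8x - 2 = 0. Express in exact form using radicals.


Using the quadratic formula: x = (-b ± sqrt(b^2 - 4ac)) / (2a)
Here a = 3, b = -8, c = -2
Discriminant = b^2 - 4ac = (-8)^2 - 4(3)(-2) = 64 + 24 = 88
Since discriminant = 88 > 0, there are two real roots.
x = (8 ± 2*sqrt(22)) / 6
Simplifying: x = (4 ± sqrt(22)) / 3
Numerically: x ≈ 2.8968 or x ≈ -0.2301

x = (4 + sqrt(22)) / 3 or x = (4 - sqrt(22)) / 3


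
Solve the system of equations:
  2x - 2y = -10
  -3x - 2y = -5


Using Cramer's rule:
Determinant D = (2)(-2) - (-3)(-2) = -4 - 6 = -10
Dx = (-10)(-2) - (-5)(-2) = 20 - 10 = 10
Dy = (2)(-5) - (-3)(-10) = -10 - 30 = -40
x = Dx/D = 10/-10 = -1
y = Dy/D = -40/-10 = 4

x = -1, y = 4


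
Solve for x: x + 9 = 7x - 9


Starting with: x + 9 = 7x - 9
Move all x terms to left: (1 - 7)x = -9 - 9
Simplify: -6x = -18
Divide both sides by -6: x = 3

x = 3


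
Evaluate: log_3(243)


We need the exponent such that 3^? = 243
3^5 = 243
Therefore log_3(243) = 5

5


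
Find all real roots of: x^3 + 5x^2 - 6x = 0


The constant term is 0, so x = 0 is a root. Factor out x:
  x(x^2 + 5x - 6) = 0
Solve the quadratic x^2 + 5x - 6 = 0: discriminant = 5^2 - 4(1)(-6) = 25 + 24 = 49.
sqrt(49) = 7, so x = (-5 ± 7)/2: x = 1 or x = -6.

x = -6, x = 0, x = 1


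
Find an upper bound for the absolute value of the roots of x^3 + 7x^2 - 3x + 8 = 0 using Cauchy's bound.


Cauchy's bound: all roots r satisfy |r| <= 1 + max(|a_i/a_n|) for i = 0,...,n-1
where a_n is the leading coefficient.

Coefficients: [1, 7, -3, 8]
Leading coefficient a_n = 1
Ratios |a_i/a_n|: 7, 3, 8
Maximum ratio: 8
Cauchy's bound: |r| <= 1 + 8 = 9

Upper bound = 9


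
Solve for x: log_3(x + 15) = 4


Convert to exponential form: x + 15 = 3^4 = 81
x = 81 - 15 = 66
Check: log_3(66 + 15) = log_3(81) = log_3(81) = 4 ✓

x = 66


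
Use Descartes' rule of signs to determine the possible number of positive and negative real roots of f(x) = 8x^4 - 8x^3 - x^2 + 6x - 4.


Descartes' rule of signs:

For positive roots, count sign changes in f(x) = 8x^4 - 8x^3 - x^2 + 6x - 4:
Signs of coefficients: +, -, -, +, -
Number of sign changes: 3
Possible positive real roots: 3, 1

For negative roots, examine f(-x) = 8x^4 + 8x^3 - x^2 - 6x - 4:
Signs of coefficients: +, +, -, -, -
Number of sign changes: 1
Possible negative real roots: 1

Positive roots: 3 or 1; Negative roots: 1


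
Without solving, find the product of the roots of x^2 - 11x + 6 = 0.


By Vieta's formulas for ax^2 + bx + c = 0:
  Sum of roots = -b/a
  Product of roots = c/a

Here a = 1, b = -11, c = 6
Sum = -(-11)/1 = 11
Product = 6/1 = 6

Product = 6


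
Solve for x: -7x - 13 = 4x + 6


Starting with: -7x - 13 = 4x + 6
Move all x terms to left: (-7 - 4)x = 6 + 13
Simplify: -11x = 19
Divide both sides by -11: x = -19/11

x = -19/11


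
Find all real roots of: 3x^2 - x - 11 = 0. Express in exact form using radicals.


Using the quadratic formula: x = (-b ± sqrt(b^2 - 4ac)) / (2a)
Here a = 3, b = -1, c = -11
Discriminant = b^2 - 4ac = (-1)^2 - 4(3)(-11) = 1 + 132 = 133
Since discriminant = 133 > 0, there are two real roots.
x = (1 ± sqrt(133)) / 6
Numerically: x ≈ 2.0888 or x ≈ -1.7554

x = (1 + sqrt(133)) / 6 or x = (1 - sqrt(133)) / 6


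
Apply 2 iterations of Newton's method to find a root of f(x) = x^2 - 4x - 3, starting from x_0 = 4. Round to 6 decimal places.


Newton's method: x_(n+1) = x_n - f(x_n)/f'(x_n)
f(x) = x^2 - 4x - 3
f'(x) = 2x - 4

Iteration 1:
  f(4.000000) = -3.000000
  f'(4.000000) = 4.000000
  x_1 = 4.000000 - (-3.000000)/(4.000000) = 4.750000

Iteration 2:
  f(4.750000) = 0.562500
  f'(4.750000) = 5.500000
  x_2 = 4.750000 - (0.562500)/(5.500000) = 4.647727

x_2 = 4.647727


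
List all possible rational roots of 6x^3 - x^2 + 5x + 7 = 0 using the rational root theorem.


Rational root theorem: possible roots are ±p/q where:
  p divides the constant term (7): p ∈ {1, 7}
  q divides the leading coefficient (6): q ∈ {1, 2, 3, 6}

All possible rational roots: -7, -7/2, -7/3, -7/6, -1, -1/2, -1/3, -1/6, 1/6, 1/3, 1/2, 1, 7/6, 7/3, 7/2, 7

-7, -7/2, -7/3, -7/6, -1, -1/2, -1/3, -1/6, 1/6, 1/3, 1/2, 1, 7/6, 7/3, 7/2, 7


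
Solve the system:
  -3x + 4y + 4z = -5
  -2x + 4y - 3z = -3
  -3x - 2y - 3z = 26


Using Cramer's rule. Expand each determinant along the first row.
D  = (-3)*[4*(-3) - (-3)*(-2)] - 4*[(-2)*(-3) - (-3)*(-3)] + 4*[(-2)*(-2) - 4*(-3)]
  = (-3)*(-18) - 4*(-3) + 4*(16) = 130
Dx = (-5)*[4*(-3) - (-3)*(-2)] - 4*[(-3)*(-3) - (-3)*26] + 4*[(-3)*(-2) - 4*26]
  = (-5)*(-18) - 4*(87) + 4*(-98) = -650
Dy = (-3)*[(-3)*(-3) - (-3)*26] - (-5)*[(-2)*(-3) - (-3)*(-3)] + 4*[(-2)*26 - (-3)*(-3)]
  = (-3)*(87) - (-5)*(-3) + 4*(-61) = -520
Dz = (-3)*[4*26 - (-3)*(-2)] - 4*[(-2)*26 - (-3)*(-3)] + (-5)*[(-2)*(-2) - 4*(-3)]
  = (-3)*(98) - 4*(-61) + (-5)*(16) = -130
x = Dx/D = -650/130 = -5, y = Dy/D = -520/130 = -4, z = Dz/D = -130/130 = -1
Check eq1: (-3)(-5) + (4)(-4) + (4)(-1) = -5 = -5 ✓
Check eq2: (-2)(-5) + (4)(-4) + (-3)(-1) = -3 = -3 ✓
Check eq3: (-3)(-5) + (-2)(-4) + (-3)(-1) = 26 = 26 ✓

x = -5, y = -4, z = -1


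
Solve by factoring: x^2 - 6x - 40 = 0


We need two numbers that multiply to -40 and add to -6.
Those numbers are 4 and -10 (since 4 * (-10) = -40 and 4 + (-10) = -6).
So x^2 - 6x - 40 = (x + 4)(x - 10) = 0
Setting each factor to zero: x = -4 or x = 10

x = -4, x = 10


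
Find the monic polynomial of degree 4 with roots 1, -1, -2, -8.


A monic polynomial with roots 1, -1, -2, -8 is:
p(x) = (x - 1)(x + 1)(x + 2)(x + 8)
After multiplying by (x - 1): x - 1
After multiplying by (x + 1): x^2 - 1
After multiplying by (x + 2): x^3 + 2x^2 - x - 2
After multiplying by (x + 8): x^4 + 10x^3 + 15x^2 - 10x - 16

x^4 + 10x^3 + 15x^2 - 10x - 16


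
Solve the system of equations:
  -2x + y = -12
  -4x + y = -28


Using Cramer's rule:
Determinant D = (-2)(1) - (-4)(1) = -2 + 4 = 2
Dx = (-12)(1) - (-28)(1) = -12 + 28 = 16
Dy = (-2)(-28) - (-4)(-12) = 56 - 48 = 8
x = Dx/D = 16/2 = 8
y = Dy/D = 8/2 = 4

x = 8, y = 4


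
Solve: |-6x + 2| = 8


An absolute value equation |expr| = 8 gives two cases:
Case 1: -6x + 2 = 8
  -6x = 6, so x = -1
Case 2: -6x + 2 = -8
  -6x = -10, so x = 5/3

x = -1, x = 5/3


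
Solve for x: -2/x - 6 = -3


Subtract -6 from both sides: -2/x = 3
Multiply both sides by x: -2 = 3 * x
Divide by 3: x = -2/3

x = -2/3


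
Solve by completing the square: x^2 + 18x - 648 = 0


Start: x^2 + 18x - 648 = 0
Move constant: x^2 + 18x = 648
Half of 18 is 9, squared is 81
Add 81 to both sides: x^2 + 18x + 81 = 729
(x + 9)^2 = 729
x + 9 = ±27
x = -9 + 27 = 18 or x = -9 - 27 = -36

x = -36, x = 18


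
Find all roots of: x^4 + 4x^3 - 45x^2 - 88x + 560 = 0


Let p(x) = x^4 + 4x^3 - 45x^2 - 88x + 560. By the rational root theorem (leading coefficient 1), any rational root is an integer divisor of 560: try ±1, ±2, ... in turn.
Test x = 1: value = 432 ≠ 0.
Test x = -1: value = 600 ≠ 0.
Test x = 2: value = 252 ≠ 0.
Test x = -2: value = 540 ≠ 0.
Test x = 4: value = 0 ✓, so (x - 4) is a factor.
Synthetic division by (x - 4): bring down 1; 1(4) + 4 = 8; 8(4) - 45 = -13; (-13)(4) - 88 = -140; (-140)(4) + 560 = 0 → quotient x^3 + 8x^2 - 13x - 140, remainder 0.
Continue with the quotient x^3 + 8x^2 - 13x - 140 (candidates must divide 140; re-test x = 4 first in case it repeats).
Test x = 4: value = 0 ✓, so (x - 4) is a factor.
Synthetic division by (x - 4): bring down 1; 1(4) + 8 = 12; 12(4) - 13 = 35; 35(4) - 140 = 0 → quotient x^2 + 12x + 35, remainder 0.
Solve the quadratic x^2 + 12x + 35 = 0: discriminant = 12^2 - 4(1)(35) = 144 - 140 = 4.
sqrt(4) = 2, so x = (-12 ± 2)/2: x = -5 or x = -7.
Collecting all roots found:

x = -7, x = -5, x = 4 (multiplicity 2)


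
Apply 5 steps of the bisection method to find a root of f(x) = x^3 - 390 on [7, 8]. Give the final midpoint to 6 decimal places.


f(x) = x^3 - 390
f(7) = -47 < 0
f(8) = 122 > 0

Step 1: midpoint = (7.000000 + 8.000000)/2 = 7.500000
  f(7.500000) = 31.875000
  f(mid) > 0, so root is in [7.000000, 7.500000]

Step 2: midpoint = (7.000000 + 7.500000)/2 = 7.250000
  f(7.250000) = -8.921875
  f(mid) < 0, so root is in [7.250000, 7.500000]

Step 3: midpoint = (7.250000 + 7.500000)/2 = 7.375000
  f(7.375000) = 11.130859
  f(mid) > 0, so root is in [7.250000, 7.375000]

Step 4: midpoint = (7.250000 + 7.375000)/2 = 7.312500
  f(7.312500) = 1.018799
  f(mid) > 0, so root is in [7.250000, 7.312500]

Step 5: midpoint = (7.250000 + 7.312500)/2 = 7.281250
  f(7.281250) = -3.972870
  f(mid) < 0, so root is in [7.281250, 7.312500]

midpoint = 7.281250


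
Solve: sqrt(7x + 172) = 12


Square both sides: 7x + 172 = 12^2 = 144
7x = 144 - 172 = -28
x = -4
Check: sqrt(7*(-4) + 172) = sqrt(144) = 12 ✓

x = -4


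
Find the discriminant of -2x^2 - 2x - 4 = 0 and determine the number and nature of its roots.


For ax^2 + bx + c = 0, discriminant D = b^2 - 4ac
Here a = -2, b = -2, c = -4
D = (-2)^2 - 4(-2)(-4) = 4 - 32 = -28

D = -28 < 0
The equation has no real roots (2 complex conjugate roots).

Discriminant = -28, no real roots (2 complex conjugate roots)


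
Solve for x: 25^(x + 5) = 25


Express both sides with the same base.
25 = 25^1
Since the bases match, equate exponents: x + 5 = 1
So x = 1 - (5) = -4

x = -4


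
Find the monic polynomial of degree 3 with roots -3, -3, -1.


A monic polynomial with roots -3, -3, -1 is:
p(x) = (x + 3)(x + 3)(x + 1)
After multiplying by (x + 3): x + 3
After multiplying by (x + 3): x^2 + 6x + 9
After multiplying by (x + 1): x^3 + 7x^2 + 15x + 9

x^3 + 7x^2 + 15x + 9


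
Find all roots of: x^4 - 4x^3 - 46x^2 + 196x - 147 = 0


Let p(x) = x^4 - 4x^3 - 46x^2 + 196x - 147. By the rational root theorem (leading coefficient 1), any rational root is an integer divisor of 147: try ±1, ±2, ... in turn.
Test x = 1: value = 0 ✓, so (x - 1) is a factor.
Synthetic division by (x - 1): bring down 1; 1(1) - 4 = -3; (-3)(1) - 46 = -49; (-49)(1) + 196 = 147; 147(1) - 147 = 0 → quotient x^3 - 3x^2 - 49x + 147, remainder 0.
Continue with the quotient x^3 - 3x^2 - 49x + 147 (candidates must divide 147; re-test x = 1 first in case it repeats).
Test x = 1: value = 96 ≠ 0.
Test x = -1: value = 192 ≠ 0.
Test x = 3: value = 0 ✓, so (x - 3) is a factor.
Synthetic division by (x - 3): bring down 1; 1(3) - 3 = 0; 0(3) - 49 = -49; (-49)(3) + 147 = 0 → quotient x^2 - 49, remainder 0.
Solve the quadratic x^2 - 49 = 0: discriminant = 0^2 - 4(1)(-49) = 0 + 196 = 196.
sqrt(196) = 14, so x = (0 ± 14)/2: x = 7 or x = -7.
Collecting all roots found:

x = -7, x = 1, x = 3, x = 7


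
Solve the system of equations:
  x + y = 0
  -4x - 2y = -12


Using Cramer's rule:
Determinant D = (1)(-2) - (-4)(1) = -2 + 4 = 2
Dx = (0)(-2) - (-12)(1) = 0 + 12 = 12
Dy = (1)(-12) - (-4)(0) = -12 - 0 = -12
x = Dx/D = 12/2 = 6
y = Dy/D = -12/2 = -6

x = 6, y = -6


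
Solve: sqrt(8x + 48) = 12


Square both sides: 8x + 48 = 12^2 = 144
8x = 144 - 48 = 96
x = 12
Check: sqrt(8*12 + 48) = sqrt(144) = 12 ✓

x = 12


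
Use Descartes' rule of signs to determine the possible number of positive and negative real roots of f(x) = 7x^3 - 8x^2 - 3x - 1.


Descartes' rule of signs:

For positive roots, count sign changes in f(x) = 7x^3 - 8x^2 - 3x - 1:
Signs of coefficients: +, -, -, -
Number of sign changes: 1
Possible positive real roots: 1

For negative roots, examine f(-x) = -7x^3 - 8x^2 + 3x - 1:
Signs of coefficients: -, -, +, -
Number of sign changes: 2
Possible negative real roots: 2, 0

Positive roots: 1; Negative roots: 2 or 0


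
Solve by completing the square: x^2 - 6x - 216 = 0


Start: x^2 - 6x - 216 = 0
Move constant: x^2 - 6x = 216
Half of -6 is -3, squared is 9
Add 9 to both sides: x^2 - 6x + 9 = 225
(x - 3)^2 = 225
x - 3 = ±15
x = 3 + 15 = 18 or x = 3 - 15 = -12

x = -12, x = 18


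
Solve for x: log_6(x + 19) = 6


Convert to exponential form: x + 19 = 6^6 = 46656
x = 46656 - 19 = 46637
Check: log_6(46637 + 19) = log_6(46656) = log_6(46656) = 6 ✓

x = 46637


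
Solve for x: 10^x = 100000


Express both sides with the same base.
100000 = 10^5
Since the bases match: x = 5

x = 5


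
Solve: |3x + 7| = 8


An absolute value equation |expr| = 8 gives two cases:
Case 1: 3x + 7 = 8
  3x = 1, so x = 1/3
Case 2: 3x + 7 = -8
  3x = -15, so x = -5

x = -5, x = 1/3


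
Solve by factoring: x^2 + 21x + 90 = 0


We need two numbers that multiply to 90 and add to 21.
Those numbers are 6 and 15 (since 6 * 15 = 90 and 6 + 15 = 21).
So x^2 + 21x + 90 = (x + 6)(x + 15) = 0
Setting each factor to zero: x = -6 or x = -15

x = -15, x = -6
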